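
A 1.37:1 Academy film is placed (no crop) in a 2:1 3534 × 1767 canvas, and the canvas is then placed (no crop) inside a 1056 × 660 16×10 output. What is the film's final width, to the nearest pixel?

723 px

First fit — 1.37:1 Academy into 3534×1767 spans the height: 2420.79 × 1767.00.
2:1 in 1056×660: fills the width, so the intermediate becomes 1056.00 × 528.00 — a scale of ×0.2988.
The film scales with it: width 2420.79 × 0.2988 ≈ 723.36.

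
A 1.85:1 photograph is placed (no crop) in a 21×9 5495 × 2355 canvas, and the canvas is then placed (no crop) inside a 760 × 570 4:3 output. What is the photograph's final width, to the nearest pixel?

603 px

1.85:1 in 5495×2355: fills the height, so the photograph is 4356.75 × 2355.00.
21×9 in 760×570: fills the width, so the intermediate becomes 760.00 × 325.71 — a scale of ×0.1383.
The photograph scales with it: width 4356.75 × 0.1383 ≈ 602.57.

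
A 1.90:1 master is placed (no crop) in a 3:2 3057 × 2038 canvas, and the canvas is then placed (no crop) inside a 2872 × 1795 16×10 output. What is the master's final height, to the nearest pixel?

Inside the 3057×2038 canvas the master is width-limited at 3057.00 × 1608.95.
Second fit — the 3:2 canvas into 2872×1795 spans the height: 2692.50 × 1795.00 (×0.8808 from 3057×2038).
The master scales with it: height 1608.95 × 0.8808 ≈ 1417.11.

1417 px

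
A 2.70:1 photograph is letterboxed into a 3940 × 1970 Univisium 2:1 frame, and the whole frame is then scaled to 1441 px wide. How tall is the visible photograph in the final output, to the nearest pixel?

Fitted into 3940×1970, the photograph spans the width; its height is 3940 / 2.700 ≈ 1459.26 px.
The frame scales by 1441/3940 = 0.3657; 1459.26 × 0.3657 ≈ 533.70 px.

534 px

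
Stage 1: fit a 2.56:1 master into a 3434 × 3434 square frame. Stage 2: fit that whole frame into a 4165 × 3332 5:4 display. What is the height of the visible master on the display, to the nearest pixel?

2.56:1 in 3434×3434: fills the width, so the master is 3434.00 × 1341.41.
Second fit — the square canvas into 4165×3332 spans the height: 3332.00 × 3332.00 (×0.9703 from 3434×3434).
Applying the same ×0.9703: 1341.41 → 1301.56.

1302 px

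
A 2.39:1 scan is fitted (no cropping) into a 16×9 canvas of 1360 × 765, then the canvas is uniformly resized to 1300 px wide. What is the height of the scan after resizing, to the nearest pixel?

In the 1360×765 frame the scan fills the width: height = 1360 / 2.390 ≈ 569.04 px.
Scaling 1360 → 1300 is ×0.9559, so the height becomes 569.04 × 0.9559 ≈ 543.93 px.

544 px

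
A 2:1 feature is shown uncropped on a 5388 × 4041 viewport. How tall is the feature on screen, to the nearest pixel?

Since 2.000 > 1.333, the feature is width-limited.
The feature is 5388 × 1/2 ≈ 2694.00 px tall.

2694 px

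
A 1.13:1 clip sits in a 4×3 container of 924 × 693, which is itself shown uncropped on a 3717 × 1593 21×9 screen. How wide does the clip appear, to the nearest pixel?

1.13:1 in 924×693: fills the height, so the clip is 783.09 × 693.00.
The 4×3 canvas is height-limited in 3717×1593, giving 2124.00 × 1593.00; scale factor 2.2987.
So the clip's width is 783.09 × 2.2987 ≈ 1800.09.

1800 px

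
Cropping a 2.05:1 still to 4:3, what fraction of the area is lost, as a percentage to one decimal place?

35.0%

Going from 2.05:1 to 4:3 means cutting width while keeping height.
(1.333)/(2.050) ≈ 0.650 of the area survives, leaving 34.96% discarded.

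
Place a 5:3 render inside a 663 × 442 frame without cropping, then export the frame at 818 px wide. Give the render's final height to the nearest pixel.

At 663×442 the render is width-limited, so height = 663 × 3/5 ≈ 397.80 px.
The frame scales by 818/663 = 1.2338; 397.80 × 1.2338 ≈ 490.80 px.

491 px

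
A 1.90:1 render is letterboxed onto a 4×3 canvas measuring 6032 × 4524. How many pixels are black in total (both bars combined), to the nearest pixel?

8138755 pixels

1.90:1 is wider than 4×3, so it spans the full width.
The render is 6032 / 1.900 ≈ 3174.7368 px tall.
Black = 4524 − 3174.7368 = 1349.2632 px.
That's 1349.2632 × 6032 ≈ 8138755 black pixels.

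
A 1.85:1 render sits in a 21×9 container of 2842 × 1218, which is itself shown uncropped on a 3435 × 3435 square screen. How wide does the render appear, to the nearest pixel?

2723 px

Inside the 2842×1218 canvas the render is height-limited at 2253.30 × 1218.00.
21×9 in 3435×3435: fills the width, so the intermediate becomes 3435.00 × 1472.14 — a scale of ×1.2087.
The render scales with it: width 2253.30 × 1.2087 ≈ 2723.46.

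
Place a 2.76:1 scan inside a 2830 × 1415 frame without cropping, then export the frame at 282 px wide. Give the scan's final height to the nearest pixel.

At 2830×1415 the scan is width-limited, so height = 2830 / 2.760 ≈ 1025.36 px.
The frame scales by 282/2830 = 0.0996; 1025.36 × 0.0996 ≈ 102.17 px.

102 px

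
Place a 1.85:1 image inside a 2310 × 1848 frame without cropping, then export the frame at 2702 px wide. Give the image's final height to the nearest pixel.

In the 2310×1848 frame the image fills the width: height = 2310 / 1.850 ≈ 1248.65 px.
The frame scales by 2702/2310 = 1.1697; 1248.65 × 1.1697 ≈ 1460.54 px.

1461 px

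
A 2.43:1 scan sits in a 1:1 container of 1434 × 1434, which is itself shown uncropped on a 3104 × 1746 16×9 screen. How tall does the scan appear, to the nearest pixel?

Inside the 1434×1434 canvas the scan is width-limited at 1434.00 × 590.12.
The 1:1 canvas is height-limited in 3104×1746, giving 1746.00 × 1746.00; scale factor 1.2176.
The scan scales with it: height 590.12 × 1.2176 ≈ 718.52.

719 px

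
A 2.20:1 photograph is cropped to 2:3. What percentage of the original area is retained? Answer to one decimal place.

30.3%

Going from 2.20:1 to 2:3 means cutting width while keeping height.
Area ratio = (0.667)/(2.200) = 30.30% retained.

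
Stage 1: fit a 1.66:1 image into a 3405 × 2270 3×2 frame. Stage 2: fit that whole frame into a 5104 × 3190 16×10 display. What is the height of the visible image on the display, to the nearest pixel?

2883 px

1.66:1 in 3405×2270: fills the width, so the image is 3405.00 × 2051.20.
Second fit — the 3×2 canvas into 5104×3190 spans the height: 4785.00 × 3190.00 (×1.4053 from 3405×2270).
So the image's height is 2051.20 × 1.4053 ≈ 2882.53.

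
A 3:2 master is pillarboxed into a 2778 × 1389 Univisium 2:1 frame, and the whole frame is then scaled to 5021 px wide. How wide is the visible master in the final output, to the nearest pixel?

At 2778×1389 the master is height-limited, so width = 1389 × 3/2 ≈ 2083.50 px.
Resizing to 5021 px wide multiplies everything by 1.8074: 2083.50 → 3765.75 px.

3766 px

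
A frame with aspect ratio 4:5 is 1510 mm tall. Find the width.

1208 mm

1510 × 4/5 = 1208.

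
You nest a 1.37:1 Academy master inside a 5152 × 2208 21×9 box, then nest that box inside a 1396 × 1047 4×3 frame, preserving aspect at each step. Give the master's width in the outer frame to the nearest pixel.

1.37:1 Academy in 5152×2208: fills the height, so the master is 3024.96 × 2208.00.
The 21×9 canvas is width-limited in 1396×1047, giving 1396.00 × 598.29; scale factor 0.2710.
Applying the same ×0.2710: 3024.96 → 819.65.

820 px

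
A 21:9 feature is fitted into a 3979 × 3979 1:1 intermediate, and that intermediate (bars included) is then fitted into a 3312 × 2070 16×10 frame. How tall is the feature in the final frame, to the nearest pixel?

Inside the 3979×3979 canvas the feature is width-limited at 3979.00 × 1705.29.
1:1 in 3312×2070: fills the height, so the intermediate becomes 2070.00 × 2070.00 — a scale of ×0.5202.
Applying the same ×0.5202: 1705.29 → 887.14.

887 px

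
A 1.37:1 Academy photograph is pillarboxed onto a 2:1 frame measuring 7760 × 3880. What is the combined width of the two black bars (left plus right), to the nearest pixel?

2444 px

1.37:1 Academy is narrower than 2:1, so it spans the full height.
That makes the image 5315.60 px wide (3880 × 1.370).
Leftover width: 7760 − 5315.60 = 2444.40 px.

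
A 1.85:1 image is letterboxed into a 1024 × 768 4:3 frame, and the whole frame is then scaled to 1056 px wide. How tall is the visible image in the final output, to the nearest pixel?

571 px

In the 1024×768 frame the image fills the width: height = 1024 / 1.850 ≈ 553.51 px.
Scaling 1024 → 1056 is ×1.0312, so the height becomes 553.51 × 1.0312 ≈ 570.81 px.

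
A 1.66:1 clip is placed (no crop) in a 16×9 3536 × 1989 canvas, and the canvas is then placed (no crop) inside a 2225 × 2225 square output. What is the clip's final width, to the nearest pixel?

2078 px

1.66:1 in 3536×1989: fills the height, so the clip is 3301.74 × 1989.00.
The 16×9 canvas is width-limited in 2225×2225, giving 2225.00 × 1251.56; scale factor 0.6292.
The clip scales with it: width 3301.74 × 0.6292 ≈ 2077.59.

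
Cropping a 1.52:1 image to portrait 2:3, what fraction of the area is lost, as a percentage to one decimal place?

56.1%

Going from 1.52:1 to portrait 2:3 means cutting width while keeping height.
(0.667)/(1.520) ≈ 0.439 of the area survives, leaving 56.14% discarded.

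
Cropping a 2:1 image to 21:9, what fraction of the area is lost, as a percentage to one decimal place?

14.3%

21:9 is wider than 2:1, so the crop keeps the full width and trims the height.
Fraction kept = (2.000)/(2.333) ≈ 85.71%, so 14.29% is lost.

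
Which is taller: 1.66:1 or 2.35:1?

1.66:1

1.66 and 2.35; 2.35 > 1.66. The smaller width-to-height ratio is the taller frame.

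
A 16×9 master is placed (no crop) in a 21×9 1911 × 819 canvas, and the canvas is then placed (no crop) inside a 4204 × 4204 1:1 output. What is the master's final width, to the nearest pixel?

16×9 in 1911×819: fills the height, so the master is 1456.00 × 819.00.
Second fit — the 21×9 canvas into 4204×4204 spans the width: 4204.00 × 1801.71 (×2.1999 from 1911×819).
The master scales with it: width 1456.00 × 2.1999 ≈ 3203.05.

3203 px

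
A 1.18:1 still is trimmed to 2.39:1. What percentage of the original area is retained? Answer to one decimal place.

2.39:1 is wider than 1.18:1, so the crop keeps the full width and trims the height.
Fraction kept = (1.180)/(2.390) ≈ 49.37%.

49.4%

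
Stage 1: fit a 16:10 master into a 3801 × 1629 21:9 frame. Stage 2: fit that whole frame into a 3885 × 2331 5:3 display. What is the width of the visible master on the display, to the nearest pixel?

2664 px

Inside the 3801×1629 canvas the master is height-limited at 2606.40 × 1629.00.
The 21:9 canvas is width-limited in 3885×2331, giving 3885.00 × 1665.00; scale factor 1.0221.
So the master's width is 2606.40 × 1.0221 ≈ 2664.00.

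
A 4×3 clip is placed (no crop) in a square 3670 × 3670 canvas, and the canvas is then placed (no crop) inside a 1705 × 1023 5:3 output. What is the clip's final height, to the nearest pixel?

Inside the 3670×3670 canvas the clip is width-limited at 3670.00 × 2752.50.
The square canvas is height-limited in 1705×1023, giving 1023.00 × 1023.00; scale factor 0.2787.
So the clip's height is 2752.50 × 0.2787 ≈ 767.25.

767 px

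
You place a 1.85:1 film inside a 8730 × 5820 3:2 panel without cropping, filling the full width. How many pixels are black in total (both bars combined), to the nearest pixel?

That makes the image 4718.9189 px tall (8730 / 1.850).
Black = 5820 − 4718.9189 = 1101.0811 px.
Across the 8730-px span: 1101.0811 × 8730 ≈ 9612438 px.

9612438 pixels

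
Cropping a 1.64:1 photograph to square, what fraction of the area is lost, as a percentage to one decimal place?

Going from 1.64:1 to square means cutting width while keeping height.
Fraction kept = (1.000)/(1.640) ≈ 60.98%, so 39.02% is lost.

39.0%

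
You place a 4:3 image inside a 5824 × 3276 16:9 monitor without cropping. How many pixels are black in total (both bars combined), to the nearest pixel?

4769856 pixels

4:3 (1.333) < 16:9 (1.778), so the image fills the height.
Content width = 3276 × 4/3 ≈ 4368.0000 px.
Leftover width: 5824 − 4368.0000 = 1456.0000 px.
Across the 3276-px span: 1456.0000 × 3276 ≈ 4769856 px.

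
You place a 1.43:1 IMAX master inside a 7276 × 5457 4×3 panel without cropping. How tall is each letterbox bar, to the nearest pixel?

1.43:1 IMAX is wider than 4×3, so it spans the full width.
The master is 7276 / 1.430 ≈ 5088.11 px tall.
5457 − 5088.11 = 368.89 px of bars (184.44 each).

184 px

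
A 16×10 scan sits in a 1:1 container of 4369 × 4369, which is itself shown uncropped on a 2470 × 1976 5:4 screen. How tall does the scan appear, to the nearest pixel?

1235 px

Inside the 4369×4369 canvas the scan is width-limited at 4369.00 × 2730.62.
Second fit — the 1:1 canvas into 2470×1976 spans the height: 1976.00 × 1976.00 (×0.4523 from 4369×4369).
The scan scales with it: height 2730.62 × 0.4523 ≈ 1235.00.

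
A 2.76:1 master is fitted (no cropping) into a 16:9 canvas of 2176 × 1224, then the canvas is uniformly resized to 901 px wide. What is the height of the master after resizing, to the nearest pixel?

326 px

At 2176×1224 the master is width-limited, so height = 2176 / 2.760 ≈ 788.41 px.
Resizing to 901 px wide multiplies everything by 0.4141: 788.41 → 326.45 px.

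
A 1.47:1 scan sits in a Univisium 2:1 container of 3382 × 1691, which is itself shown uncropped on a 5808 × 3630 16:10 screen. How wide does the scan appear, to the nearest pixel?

Inside the 3382×1691 canvas the scan is height-limited at 2485.77 × 1691.00.
Univisium 2:1 in 5808×3630: fills the width, so the intermediate becomes 5808.00 × 2904.00 — a scale of ×1.7173.
The scan scales with it: width 2485.77 × 1.7173 ≈ 4268.88.

4269 px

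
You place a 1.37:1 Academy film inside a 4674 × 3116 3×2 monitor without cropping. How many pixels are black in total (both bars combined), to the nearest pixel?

1262229 pixels

Since 1.370 < 1.500, the film is height-limited.
Content width = 3116 × 1.370 ≈ 4268.9200 px.
4674 − 4268.9200 = 405.0800 px of bars.
Across the 3116-px span: 405.0800 × 3116 ≈ 1262229 px.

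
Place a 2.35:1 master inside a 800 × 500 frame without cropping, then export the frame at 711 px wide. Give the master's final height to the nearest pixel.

303 px

At 800×500 the master is width-limited, so height = 800 / 2.350 ≈ 340.43 px.
Resizing to 711 px wide multiplies everything by 0.8888: 340.43 → 302.55 px.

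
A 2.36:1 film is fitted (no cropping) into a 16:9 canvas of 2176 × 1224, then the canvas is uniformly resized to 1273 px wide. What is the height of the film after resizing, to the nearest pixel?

At 2176×1224 the film is width-limited, so height = 2176 / 2.360 ≈ 922.03 px.
Resizing to 1273 px wide multiplies everything by 0.5850: 922.03 → 539.41 px.

539 px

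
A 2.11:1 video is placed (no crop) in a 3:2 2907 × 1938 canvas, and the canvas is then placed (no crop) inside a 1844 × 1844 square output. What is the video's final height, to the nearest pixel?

874 px

Inside the 2907×1938 canvas the video is width-limited at 2907.00 × 1377.73.
The 3:2 canvas is width-limited in 1844×1844, giving 1844.00 × 1229.33; scale factor 0.6343.
So the video's height is 1377.73 × 0.6343 ≈ 873.93.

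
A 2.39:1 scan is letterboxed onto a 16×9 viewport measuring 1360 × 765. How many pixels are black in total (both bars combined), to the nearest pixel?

Since 2.390 > 1.778, the scan is width-limited.
That makes the image 569.0377 px tall (1360 / 2.390).
Black = 765 − 569.0377 = 195.9623 px.
Across the 1360-px span: 195.9623 × 1360 ≈ 266509 px.

266509 pixels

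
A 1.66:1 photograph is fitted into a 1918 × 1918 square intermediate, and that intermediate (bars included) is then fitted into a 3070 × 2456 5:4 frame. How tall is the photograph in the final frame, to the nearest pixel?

1480 px

First fit — 1.66:1 into 1918×1918 spans the width: 1918.00 × 1155.42.
square in 3070×2456: fills the height, so the intermediate becomes 2456.00 × 2456.00 — a scale of ×1.2805.
Applying the same ×1.2805: 1155.42 → 1479.52.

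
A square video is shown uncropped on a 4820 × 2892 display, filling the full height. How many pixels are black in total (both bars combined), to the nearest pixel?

5575776 pixels

Content width = 2892 × 1/1 ≈ 2892.0000 px.
4820 − 2892.0000 = 1928.0000 px of bars.
Across the 2892-px span: 1928.0000 × 2892 ≈ 5575776 px.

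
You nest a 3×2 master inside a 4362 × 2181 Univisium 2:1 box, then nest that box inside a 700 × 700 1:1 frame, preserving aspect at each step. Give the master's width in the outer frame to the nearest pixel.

525 px

Inside the 4362×2181 canvas the master is height-limited at 3271.50 × 2181.00.
The Univisium 2:1 canvas is width-limited in 700×700, giving 700.00 × 350.00; scale factor 0.1605.
Applying the same ×0.1605: 3271.50 → 525.00.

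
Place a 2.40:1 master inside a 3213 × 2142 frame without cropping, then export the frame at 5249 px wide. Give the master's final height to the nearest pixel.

2187 px

At 3213×2142 the master is width-limited, so height = 3213 / 2.400 ≈ 1338.75 px.
Scaling 3213 → 5249 is ×1.6337, so the height becomes 1338.75 × 1.6337 ≈ 2187.08 px.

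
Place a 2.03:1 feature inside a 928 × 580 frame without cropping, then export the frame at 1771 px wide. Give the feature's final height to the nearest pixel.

Fitted into 928×580, the feature spans the width; its height is 928 / 2.030 ≈ 457.14 px.
Resizing to 1771 px wide multiplies everything by 1.9084: 457.14 → 872.41 px.

872 px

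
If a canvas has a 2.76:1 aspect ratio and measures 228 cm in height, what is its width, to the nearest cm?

629 cm

228 × 2.760 = 629.28.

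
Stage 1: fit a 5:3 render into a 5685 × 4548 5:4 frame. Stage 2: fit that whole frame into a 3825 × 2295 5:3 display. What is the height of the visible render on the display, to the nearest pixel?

1721 px

Inside the 5685×4548 canvas the render is width-limited at 5685.00 × 3411.00.
Second fit — the 5:4 canvas into 3825×2295 spans the height: 2868.75 × 2295.00 (×0.5046 from 5685×4548).
The render scales with it: height 3411.00 × 0.5046 ≈ 1721.25.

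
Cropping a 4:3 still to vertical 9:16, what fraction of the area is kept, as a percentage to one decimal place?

42.2%

The height stays; only width is cut (since vertical 9:16 is narrower than 4:3).
Fraction kept = (0.562)/(1.333) ≈ 42.19%.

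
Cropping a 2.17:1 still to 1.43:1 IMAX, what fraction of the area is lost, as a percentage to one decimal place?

34.1%

The height stays; only width is cut (since 1.43:1 IMAX is narrower than 2.17:1).
(1.430)/(2.170) ≈ 0.659 of the area survives, leaving 34.10% discarded.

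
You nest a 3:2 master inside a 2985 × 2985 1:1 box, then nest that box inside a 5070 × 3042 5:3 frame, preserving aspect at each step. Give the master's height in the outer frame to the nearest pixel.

2028 px

First fit — 3:2 into 2985×2985 spans the width: 2985.00 × 1990.00.
The 1:1 canvas is height-limited in 5070×3042, giving 3042.00 × 3042.00; scale factor 1.0191.
The master scales with it: height 1990.00 × 1.0191 ≈ 2028.00.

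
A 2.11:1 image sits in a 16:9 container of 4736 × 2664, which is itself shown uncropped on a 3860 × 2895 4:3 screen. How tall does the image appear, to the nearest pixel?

1829 px

First fit — 2.11:1 into 4736×2664 spans the width: 4736.00 × 2244.55.
Second fit — the 16:9 canvas into 3860×2895 spans the width: 3860.00 × 2171.25 (×0.8150 from 4736×2664).
Applying the same ×0.8150: 2244.55 → 1829.38.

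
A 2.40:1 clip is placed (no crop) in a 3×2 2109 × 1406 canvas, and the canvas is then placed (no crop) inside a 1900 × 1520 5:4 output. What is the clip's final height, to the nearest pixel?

First fit — 2.40:1 into 2109×1406 spans the width: 2109.00 × 878.75.
3×2 in 1900×1520: fills the width, so the intermediate becomes 1900.00 × 1266.67 — a scale of ×0.9009.
So the clip's height is 878.75 × 0.9009 ≈ 791.67.

792 px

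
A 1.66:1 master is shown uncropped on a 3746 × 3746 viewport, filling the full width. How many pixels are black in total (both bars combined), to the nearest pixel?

That makes the image 2256.6265 px tall (3746 / 1.660).
Black = 3746 − 2256.6265 = 1489.3735 px.
Across the 3746-px span: 1489.3735 × 3746 ≈ 5579193 px.

5579193 pixels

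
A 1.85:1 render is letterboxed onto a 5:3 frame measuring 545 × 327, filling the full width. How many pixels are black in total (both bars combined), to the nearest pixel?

17661 pixels

Content height = 545 / 1.850 ≈ 294.5946 px.
327 − 294.5946 = 32.4054 px of bars.
That's 32.4054 × 545 ≈ 17661 black pixels.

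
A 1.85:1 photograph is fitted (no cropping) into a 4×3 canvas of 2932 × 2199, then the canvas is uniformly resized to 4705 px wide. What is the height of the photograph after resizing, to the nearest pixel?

2543 px

Fitted into 2932×2199, the photograph spans the width; its height is 2932 / 1.850 ≈ 1584.86 px.
The frame scales by 4705/2932 = 1.6047; 1584.86 × 1.6047 ≈ 2543.24 px.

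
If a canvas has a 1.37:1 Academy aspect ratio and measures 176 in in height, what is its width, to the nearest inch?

241 in

176 × 1.370 = 241.12.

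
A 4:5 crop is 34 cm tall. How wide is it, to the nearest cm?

27 cm

Width = 34·4/5 = 27.20.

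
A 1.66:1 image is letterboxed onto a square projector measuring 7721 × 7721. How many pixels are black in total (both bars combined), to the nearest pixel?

1.66:1 (1.660) > square (1.000), so the image fills the width.
The image is 7721 / 1.660 ≈ 4651.2048 px tall.
Black = 7721 − 4651.2048 = 3069.7952 px.
Across the 7721-px span: 3069.7952 × 7721 ≈ 23701889 px.

23701889 pixels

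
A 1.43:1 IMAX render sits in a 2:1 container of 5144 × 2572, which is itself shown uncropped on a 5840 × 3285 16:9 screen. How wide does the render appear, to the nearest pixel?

First fit — 1.43:1 IMAX into 5144×2572 spans the height: 3677.96 × 2572.00.
2:1 in 5840×3285: fills the width, so the intermediate becomes 5840.00 × 2920.00 — a scale of ×1.1353.
Applying the same ×1.1353: 3677.96 → 4175.60.

4176 px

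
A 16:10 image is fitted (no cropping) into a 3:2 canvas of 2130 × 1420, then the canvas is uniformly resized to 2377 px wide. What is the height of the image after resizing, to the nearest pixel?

In the 2130×1420 frame the image fills the width: height = 2130 × 10/16 ≈ 1331.25 px.
The frame scales by 2377/2130 = 1.1160; 1331.25 × 1.1160 ≈ 1485.62 px.

1486 px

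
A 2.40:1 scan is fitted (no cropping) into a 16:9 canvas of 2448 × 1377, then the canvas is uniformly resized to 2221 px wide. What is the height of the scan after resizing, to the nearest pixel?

925 px

At 2448×1377 the scan is width-limited, so height = 2448 / 2.400 ≈ 1020.00 px.
Scaling 2448 → 2221 is ×0.9073, so the height becomes 1020.00 × 0.9073 ≈ 925.42 px.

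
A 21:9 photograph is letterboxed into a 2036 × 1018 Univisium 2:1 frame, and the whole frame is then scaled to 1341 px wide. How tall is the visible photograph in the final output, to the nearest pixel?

At 2036×1018 the photograph is width-limited, so height = 2036 × 9/21 ≈ 872.57 px.
Resizing to 1341 px wide multiplies everything by 0.6586: 872.57 → 574.71 px.

575 px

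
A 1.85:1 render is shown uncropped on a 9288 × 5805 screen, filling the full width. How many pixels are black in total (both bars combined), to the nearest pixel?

That makes the image 5020.5405 px tall (9288 / 1.850).
Black = 5805 − 5020.5405 = 784.4595 px.
That's 784.4595 × 9288 ≈ 7286059 black pixels.

7286059 pixels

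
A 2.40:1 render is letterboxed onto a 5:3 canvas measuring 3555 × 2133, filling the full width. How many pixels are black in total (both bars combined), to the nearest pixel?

That makes the image 1481.2500 px tall (3555 / 2.400).
Black = 2133 − 1481.2500 = 651.7500 px.
Bar area = 651.7500 × 3555 ≈ 2316971 px.

2316971 pixels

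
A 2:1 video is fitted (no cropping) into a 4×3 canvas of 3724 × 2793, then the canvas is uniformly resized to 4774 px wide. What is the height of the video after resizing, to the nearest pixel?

2387 px

At 3724×2793 the video is width-limited, so height = 3724 × 1/2 ≈ 1862.00 px.
Resizing to 4774 px wide multiplies everything by 1.2820: 1862.00 → 2387.00 px.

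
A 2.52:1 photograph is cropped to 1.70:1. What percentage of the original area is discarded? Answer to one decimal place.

32.5%

The height stays; only width is cut (since 1.70:1 is narrower than 2.52:1).
(1.700)/(2.520) ≈ 0.675 of the area survives, leaving 32.54% discarded.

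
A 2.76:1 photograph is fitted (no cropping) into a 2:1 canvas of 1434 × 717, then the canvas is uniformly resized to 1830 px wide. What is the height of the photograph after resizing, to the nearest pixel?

663 px

In the 1434×717 frame the photograph fills the width: height = 1434 / 2.760 ≈ 519.57 px.
Scaling 1434 → 1830 is ×1.2762, so the height becomes 519.57 × 1.2762 ≈ 663.04 px.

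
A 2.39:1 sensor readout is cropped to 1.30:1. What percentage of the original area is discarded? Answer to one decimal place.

45.6%

The height stays; only width is cut (since 1.30:1 is narrower than 2.39:1).
(1.300)/(2.390) ≈ 0.544 of the area survives, leaving 45.61% discarded.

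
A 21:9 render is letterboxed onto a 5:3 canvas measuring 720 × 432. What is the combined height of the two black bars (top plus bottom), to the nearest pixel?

123 px

21:9 is wider than 5:3, so it spans the full width.
Content height = 720 × 9/21 ≈ 308.57 px.
Black = 432 − 308.57 = 123.43 px.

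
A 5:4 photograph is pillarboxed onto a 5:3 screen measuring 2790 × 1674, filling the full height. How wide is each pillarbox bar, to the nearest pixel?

349 px

That makes the image 2092.50 px wide (1674 × 5/4).
Black = 2790 − 2092.50 = 697.50 px, or 348.75 per bar.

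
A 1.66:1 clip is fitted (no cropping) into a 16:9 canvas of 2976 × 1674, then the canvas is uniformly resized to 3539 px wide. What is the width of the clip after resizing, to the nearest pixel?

3305 px

In the 2976×1674 frame the clip fills the height: width = 1674 × 1.660 ≈ 2778.84 px.
Scaling 2976 → 3539 is ×1.1892, so the width becomes 2778.84 × 1.1892 ≈ 3304.54 px.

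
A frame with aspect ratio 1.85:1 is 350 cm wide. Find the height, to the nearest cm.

189 cm

At 1.85:1, 350 / 1.850 ≈ 189.19.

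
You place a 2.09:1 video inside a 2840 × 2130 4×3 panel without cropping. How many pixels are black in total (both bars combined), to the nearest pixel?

2.09:1 is wider than 4×3, so it spans the full width.
Content height = 2840 / 2.090 ≈ 1358.8517 px.
Black = 2130 − 1358.8517 = 771.1483 px.
That's 771.1483 × 2840 ≈ 2190061 black pixels.

2190061 pixels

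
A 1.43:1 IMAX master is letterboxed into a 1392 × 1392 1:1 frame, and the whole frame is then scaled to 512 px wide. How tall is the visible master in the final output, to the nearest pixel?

358 px

In the 1392×1392 frame the master fills the width: height = 1392 / 1.430 ≈ 973.43 px.
The frame scales by 512/1392 = 0.3678; 973.43 × 0.3678 ≈ 358.04 px.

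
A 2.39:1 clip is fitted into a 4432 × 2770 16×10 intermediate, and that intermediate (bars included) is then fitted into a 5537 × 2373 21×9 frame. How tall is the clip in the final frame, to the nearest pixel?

1589 px

2.39:1 in 4432×2770: fills the width, so the clip is 4432.00 × 1854.39.
16×10 in 5537×2373: fills the height, so the intermediate becomes 3796.80 × 2373.00 — a scale of ×0.8567.
The clip scales with it: height 1854.39 × 0.8567 ≈ 1588.62.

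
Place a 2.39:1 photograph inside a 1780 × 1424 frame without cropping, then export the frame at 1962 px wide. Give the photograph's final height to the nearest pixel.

At 1780×1424 the photograph is width-limited, so height = 1780 / 2.390 ≈ 744.77 px.
Resizing to 1962 px wide multiplies everything by 1.1022: 744.77 → 820.92 px.

821 px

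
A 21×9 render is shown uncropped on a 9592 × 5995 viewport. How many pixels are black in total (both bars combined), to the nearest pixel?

Since 2.333 > 1.600, the render is width-limited.
The render is 9592 × 9/21 ≈ 4110.8571 px tall.
5995 − 4110.8571 = 1884.1429 px of bars.
Bar area = 1884.1429 × 9592 ≈ 18072698 px.

18072698 pixels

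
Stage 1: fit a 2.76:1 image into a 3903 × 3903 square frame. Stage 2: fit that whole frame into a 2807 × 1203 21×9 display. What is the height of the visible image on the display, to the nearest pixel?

2.76:1 in 3903×3903: fills the width, so the image is 3903.00 × 1414.13.
Second fit — the square canvas into 2807×1203 spans the height: 1203.00 × 1203.00 (×0.3082 from 3903×3903).
Applying the same ×0.3082: 1414.13 → 435.87.

436 px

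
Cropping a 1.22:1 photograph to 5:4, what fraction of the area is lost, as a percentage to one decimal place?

The width stays; only height is cut (since 5:4 is wider than 1.22:1).
Area ratio = (1.220)/(1.250) = 97.60%; the remaining 2.40% is cropped out.

2.4%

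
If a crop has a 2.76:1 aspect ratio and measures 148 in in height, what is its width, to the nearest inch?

148 × 2.760 = 408.48.

408 in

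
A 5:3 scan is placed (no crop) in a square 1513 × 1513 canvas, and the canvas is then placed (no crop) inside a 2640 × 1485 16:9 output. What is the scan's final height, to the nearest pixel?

5:3 in 1513×1513: fills the width, so the scan is 1513.00 × 907.80.
square in 2640×1485: fills the height, so the intermediate becomes 1485.00 × 1485.00 — a scale of ×0.9815.
The scan scales with it: height 907.80 × 0.9815 ≈ 891.00.

891 px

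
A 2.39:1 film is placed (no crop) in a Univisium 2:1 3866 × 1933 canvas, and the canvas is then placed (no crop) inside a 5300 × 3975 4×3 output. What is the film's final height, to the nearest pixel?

2218 px

2.39:1 in 3866×1933: fills the width, so the film is 3866.00 × 1617.57.
Univisium 2:1 in 5300×3975: fills the width, so the intermediate becomes 5300.00 × 2650.00 — a scale of ×1.3709.
The film scales with it: height 1617.57 × 1.3709 ≈ 2217.57.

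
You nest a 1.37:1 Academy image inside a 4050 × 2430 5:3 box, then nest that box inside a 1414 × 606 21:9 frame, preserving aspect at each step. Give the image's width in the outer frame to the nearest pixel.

1.37:1 Academy in 4050×2430: fills the height, so the image is 3329.10 × 2430.00.
The 5:3 canvas is height-limited in 1414×606, giving 1010.00 × 606.00; scale factor 0.2494.
So the image's width is 3329.10 × 0.2494 ≈ 830.22.

830 px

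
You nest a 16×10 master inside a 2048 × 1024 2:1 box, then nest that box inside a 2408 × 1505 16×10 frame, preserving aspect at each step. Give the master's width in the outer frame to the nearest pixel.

1926 px

Inside the 2048×1024 canvas the master is height-limited at 1638.40 × 1024.00.
2:1 in 2408×1505: fills the width, so the intermediate becomes 2408.00 × 1204.00 — a scale of ×1.1758.
Applying the same ×1.1758: 1638.40 → 1926.40.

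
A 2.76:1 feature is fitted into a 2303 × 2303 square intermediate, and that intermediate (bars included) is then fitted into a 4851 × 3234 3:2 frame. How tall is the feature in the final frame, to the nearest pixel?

1172 px

First fit — 2.76:1 into 2303×2303 spans the width: 2303.00 × 834.42.
Second fit — the square canvas into 4851×3234 spans the height: 3234.00 × 3234.00 (×1.4043 from 2303×2303).
So the feature's height is 834.42 × 1.4043 ≈ 1171.74.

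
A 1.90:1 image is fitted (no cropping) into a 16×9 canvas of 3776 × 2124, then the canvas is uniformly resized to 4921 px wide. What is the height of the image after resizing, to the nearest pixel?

At 3776×2124 the image is width-limited, so height = 3776 / 1.900 ≈ 1987.37 px.
Scaling 3776 → 4921 is ×1.3032, so the height becomes 1987.37 × 1.3032 ≈ 2590.00 px.

2590 px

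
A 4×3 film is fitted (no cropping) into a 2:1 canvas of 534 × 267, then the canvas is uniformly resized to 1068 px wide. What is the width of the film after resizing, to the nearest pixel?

In the 534×267 frame the film fills the height: width = 267 × 4/3 ≈ 356.00 px.
Scaling 534 → 1068 is ×2.0000, so the width becomes 356.00 × 2.0000 ≈ 712.00 px.

712 px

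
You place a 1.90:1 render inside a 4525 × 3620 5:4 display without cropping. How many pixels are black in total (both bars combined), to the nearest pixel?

Since 1.900 > 1.250, the render is width-limited.
The render is 4525 / 1.900 ≈ 2381.5789 px tall.
Black = 3620 − 2381.5789 = 1238.4211 px.
Bar area = 1238.4211 × 4525 ≈ 5603855 px.

5603855 pixels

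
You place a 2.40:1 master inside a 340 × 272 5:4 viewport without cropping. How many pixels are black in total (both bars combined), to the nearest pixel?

44313 pixels

Since 2.400 > 1.250, the master is width-limited.
That makes the image 141.6667 px tall (340 / 2.400).
Black = 272 − 141.6667 = 130.3333 px.
That's 130.3333 × 340 ≈ 44313 black pixels.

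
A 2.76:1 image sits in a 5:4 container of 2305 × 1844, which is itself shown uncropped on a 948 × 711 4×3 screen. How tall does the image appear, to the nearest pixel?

Inside the 2305×1844 canvas the image is width-limited at 2305.00 × 835.14.
5:4 in 948×711: fills the height, so the intermediate becomes 888.75 × 711.00 — a scale of ×0.3856.
The image scales with it: height 835.14 × 0.3856 ≈ 322.01.

322 px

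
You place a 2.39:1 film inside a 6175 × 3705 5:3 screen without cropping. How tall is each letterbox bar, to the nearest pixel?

2.39:1 (2.390) > 5:3 (1.667), so the film fills the width.
Content height = 6175 / 2.390 ≈ 2583.68 px.
3705 − 2583.68 = 1121.32 px of bars (560.66 each).

561 px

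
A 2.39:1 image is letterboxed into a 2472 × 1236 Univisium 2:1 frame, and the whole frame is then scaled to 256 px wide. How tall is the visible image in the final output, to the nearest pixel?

107 px

In the 2472×1236 frame the image fills the width: height = 2472 / 2.390 ≈ 1034.31 px.
Resizing to 256 px wide multiplies everything by 0.1036: 1034.31 → 107.11 px.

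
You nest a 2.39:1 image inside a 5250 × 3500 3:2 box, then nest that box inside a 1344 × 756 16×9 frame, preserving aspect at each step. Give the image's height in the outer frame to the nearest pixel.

First fit — 2.39:1 into 5250×3500 spans the width: 5250.00 × 2196.65.
3:2 in 1344×756: fills the height, so the intermediate becomes 1134.00 × 756.00 — a scale of ×0.2160.
So the image's height is 2196.65 × 0.2160 ≈ 474.48.

474 px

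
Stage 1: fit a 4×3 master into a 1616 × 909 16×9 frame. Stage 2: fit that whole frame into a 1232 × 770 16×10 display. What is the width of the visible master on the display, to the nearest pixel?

4×3 in 1616×909: fills the height, so the master is 1212.00 × 909.00.
Second fit — the 16×9 canvas into 1232×770 spans the width: 1232.00 × 693.00 (×0.7624 from 1616×909).
The master scales with it: width 1212.00 × 0.7624 ≈ 924.00.

924 px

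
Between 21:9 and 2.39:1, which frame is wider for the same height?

21:9 = 2.333 and 2.39; 2.39 > 2.333.

2.39:1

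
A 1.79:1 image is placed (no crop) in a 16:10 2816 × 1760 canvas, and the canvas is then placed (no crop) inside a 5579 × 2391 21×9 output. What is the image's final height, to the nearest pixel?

First fit — 1.79:1 into 2816×1760 spans the width: 2816.00 × 1573.18.
The 16:10 canvas is height-limited in 5579×2391, giving 3825.60 × 2391.00; scale factor 1.3585.
So the image's height is 1573.18 × 1.3585 ≈ 2137.21.

2137 px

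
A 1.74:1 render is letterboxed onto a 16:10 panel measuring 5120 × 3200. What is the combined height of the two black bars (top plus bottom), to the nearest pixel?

1.74:1 is wider than 16:10, so it spans the full width.
The render is 5120 / 1.740 ≈ 2942.53 px tall.
Black = 3200 − 2942.53 = 257.47 px.

257 px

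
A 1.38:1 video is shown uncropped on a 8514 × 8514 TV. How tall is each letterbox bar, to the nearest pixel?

1172 px

1.38:1 (1.380) > 1:1 (1.000), so the video fills the width.
Content height = 8514 / 1.380 ≈ 6169.57 px.
Black = 8514 − 6169.57 = 2344.43 px, or 1172.22 per bar.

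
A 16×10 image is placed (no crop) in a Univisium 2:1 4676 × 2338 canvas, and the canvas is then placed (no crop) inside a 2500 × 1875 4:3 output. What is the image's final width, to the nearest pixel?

16×10 in 4676×2338: fills the height, so the image is 3740.80 × 2338.00.
The Univisium 2:1 canvas is width-limited in 2500×1875, giving 2500.00 × 1250.00; scale factor 0.5346.
Applying the same ×0.5346: 3740.80 → 2000.00.

2000 px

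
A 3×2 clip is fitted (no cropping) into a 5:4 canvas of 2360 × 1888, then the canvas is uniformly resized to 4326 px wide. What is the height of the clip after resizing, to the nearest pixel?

At 2360×1888 the clip is width-limited, so height = 2360 × 2/3 ≈ 1573.33 px.
The frame scales by 4326/2360 = 1.8331; 1573.33 × 1.8331 ≈ 2884.00 px.

2884 px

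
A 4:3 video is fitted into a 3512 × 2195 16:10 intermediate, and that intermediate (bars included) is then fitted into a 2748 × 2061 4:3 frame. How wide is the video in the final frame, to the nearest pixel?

2290 px

First fit — 4:3 into 3512×2195 spans the height: 2926.67 × 2195.00.
The 16:10 canvas is width-limited in 2748×2061, giving 2748.00 × 1717.50; scale factor 0.7825.
The video scales with it: width 2926.67 × 0.7825 ≈ 2290.00.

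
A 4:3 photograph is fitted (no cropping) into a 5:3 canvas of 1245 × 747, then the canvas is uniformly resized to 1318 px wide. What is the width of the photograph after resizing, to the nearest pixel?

In the 1245×747 frame the photograph fills the height: width = 747 × 4/3 ≈ 996.00 px.
Scaling 1245 → 1318 is ×1.0586, so the width becomes 996.00 × 1.0586 ≈ 1054.40 px.

1054 px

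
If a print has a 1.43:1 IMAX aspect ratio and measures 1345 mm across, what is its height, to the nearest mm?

941 mm

At 1.43:1 IMAX, 1345 / 1.430 ≈ 940.56.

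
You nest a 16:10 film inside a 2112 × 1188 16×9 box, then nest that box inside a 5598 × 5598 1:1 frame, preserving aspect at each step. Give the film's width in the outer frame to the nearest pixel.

5038 px

16:10 in 2112×1188: fills the height, so the film is 1900.80 × 1188.00.
16×9 in 5598×5598: fills the width, so the intermediate becomes 5598.00 × 3148.88 — a scale of ×2.6506.
The film scales with it: width 1900.80 × 2.6506 ≈ 5038.20.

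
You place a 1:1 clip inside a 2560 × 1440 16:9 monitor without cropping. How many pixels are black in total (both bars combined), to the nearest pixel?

1:1 is narrower than 16:9, so it spans the full height.
Content width = 1440 × 1/1 ≈ 1440.0000 px.
2560 − 1440.0000 = 1120.0000 px of bars.
Across the 1440-px span: 1120.0000 × 1440 ≈ 1612800 px.

1612800 pixels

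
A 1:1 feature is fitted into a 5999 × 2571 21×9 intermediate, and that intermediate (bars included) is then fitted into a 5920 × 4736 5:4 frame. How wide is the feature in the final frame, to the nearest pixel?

1:1 in 5999×2571: fills the height, so the feature is 2571.00 × 2571.00.
21×9 in 5920×4736: fills the width, so the intermediate becomes 5920.00 × 2537.14 — a scale of ×0.9868.
The feature scales with it: width 2571.00 × 0.9868 ≈ 2537.14.

2537 px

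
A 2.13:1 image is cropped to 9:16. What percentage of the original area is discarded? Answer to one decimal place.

The height stays; only width is cut (since 9:16 is narrower than 2.13:1).
Area ratio = (0.562)/(2.130) = 26.41%; the remaining 73.59% is cropped out.

73.6%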